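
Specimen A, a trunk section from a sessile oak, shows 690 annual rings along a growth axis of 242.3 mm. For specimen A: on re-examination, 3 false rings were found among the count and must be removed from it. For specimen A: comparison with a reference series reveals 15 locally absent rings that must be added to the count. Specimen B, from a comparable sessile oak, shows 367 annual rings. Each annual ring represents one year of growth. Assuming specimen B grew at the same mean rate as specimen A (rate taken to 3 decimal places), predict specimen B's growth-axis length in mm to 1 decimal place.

126.6 mm

Specimen A: after corrections the count is 690 − 3 + 15 = 702 annual rings.
A: 242.3 mm over 702 years gives 242.3 / 702 ≈ 0.345 mm per year.
For B, 0.345 mm/year × 367 years = 126.6 mm.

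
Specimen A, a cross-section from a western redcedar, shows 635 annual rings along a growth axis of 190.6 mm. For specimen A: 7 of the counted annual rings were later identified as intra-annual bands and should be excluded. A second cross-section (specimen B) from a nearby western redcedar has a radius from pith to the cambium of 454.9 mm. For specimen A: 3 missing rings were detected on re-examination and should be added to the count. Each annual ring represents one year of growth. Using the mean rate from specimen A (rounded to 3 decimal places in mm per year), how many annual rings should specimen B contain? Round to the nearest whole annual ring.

1506 annual rings

Specimen A: after corrections the count is 635 − 7 + 3 = 631 annual rings.
A: Extension rate ≈ 190.6 / 631 = 0.302 mm/yr.
B spans 454.9 / 0.302 = 1506.29 years ≈ 1506 annual rings.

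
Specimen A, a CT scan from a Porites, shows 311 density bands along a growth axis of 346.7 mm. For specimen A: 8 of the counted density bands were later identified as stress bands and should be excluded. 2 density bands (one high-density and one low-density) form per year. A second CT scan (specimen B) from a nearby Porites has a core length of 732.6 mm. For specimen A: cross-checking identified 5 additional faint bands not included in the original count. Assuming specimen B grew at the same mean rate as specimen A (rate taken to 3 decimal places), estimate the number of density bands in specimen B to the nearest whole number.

651 density bands

Specimen A: correcting the raw count gives 311 − 8 + 5 = 308 true density bands.
Specimen A: with 2 density bands per year, 308 / 2 = 154 years.
A: 346.7 mm over 154 years gives 346.7 / 154 ≈ 2.251 mm per year.
Specimen B: 732.6 mm / 2.251 mm per year = 325.46 years; at 2 density bands per year that is 325.46 × 2 ≈ 651 density bands.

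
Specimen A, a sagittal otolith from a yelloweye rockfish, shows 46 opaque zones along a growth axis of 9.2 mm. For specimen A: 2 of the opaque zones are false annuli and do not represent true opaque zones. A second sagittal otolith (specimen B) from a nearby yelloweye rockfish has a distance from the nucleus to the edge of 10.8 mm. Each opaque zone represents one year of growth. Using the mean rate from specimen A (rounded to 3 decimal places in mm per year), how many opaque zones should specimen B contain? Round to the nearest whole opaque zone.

Specimen A: true opaque zone count = 46 − 2 = 44.
A: Extension rate ≈ 9.2 / 44 = 0.209 mm/yr.
Specimen B: 10.8 mm / 0.209 mm per year = 51.67 years ≈ 52 opaque zones.

52 opaque zones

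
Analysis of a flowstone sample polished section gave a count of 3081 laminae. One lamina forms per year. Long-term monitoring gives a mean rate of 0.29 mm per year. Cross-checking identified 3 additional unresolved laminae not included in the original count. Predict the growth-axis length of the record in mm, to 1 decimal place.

894.4 mm

Adjusted count: 3081 + 3 = 3084 laminae.
Length ≈ 0.29 × 3084 = 894.4 mm.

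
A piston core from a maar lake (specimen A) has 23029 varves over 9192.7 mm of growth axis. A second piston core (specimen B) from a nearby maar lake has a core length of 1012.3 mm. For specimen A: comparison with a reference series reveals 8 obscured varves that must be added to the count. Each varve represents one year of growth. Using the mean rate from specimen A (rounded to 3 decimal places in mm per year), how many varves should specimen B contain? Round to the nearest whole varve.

Specimen A: correcting the raw count gives 23029 + 8 = 23037 true varves.
A: Extension rate ≈ 9192.7 / 23037 = 0.399 mm/yr.
B spans 1012.3 / 0.399 = 2537.09 years ≈ 2537 varves.

2537 varves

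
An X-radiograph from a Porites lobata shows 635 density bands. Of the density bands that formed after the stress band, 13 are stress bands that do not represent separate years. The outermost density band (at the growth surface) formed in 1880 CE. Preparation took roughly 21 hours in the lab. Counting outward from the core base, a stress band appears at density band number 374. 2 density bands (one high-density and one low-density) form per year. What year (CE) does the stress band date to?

1756 CE

635 − 374 = 261 density bands lie beyond the stress band toward the growth surface.
Excluding 13 false density bands: 261 − 13 = 248.
248 density bands at 2 per year is 248 / 2 = 124 years.
1880 − 124 = 1756 CE.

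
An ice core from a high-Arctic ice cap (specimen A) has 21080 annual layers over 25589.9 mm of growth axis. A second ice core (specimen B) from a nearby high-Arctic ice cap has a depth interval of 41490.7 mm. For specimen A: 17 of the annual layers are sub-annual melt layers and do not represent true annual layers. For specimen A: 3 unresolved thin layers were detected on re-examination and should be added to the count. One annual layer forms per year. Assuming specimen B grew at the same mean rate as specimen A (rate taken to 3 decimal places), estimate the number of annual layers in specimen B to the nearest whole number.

34149 annual layers

Specimen A: after corrections the count is 21080 − 17 + 3 = 21066 annual layers.
A: Extension rate ≈ 25589.9 / 21066 = 1.215 mm/yr.
Specimen B: 41490.7 mm / 1.215 mm per year = 34148.72 years ≈ 34149 annual layers.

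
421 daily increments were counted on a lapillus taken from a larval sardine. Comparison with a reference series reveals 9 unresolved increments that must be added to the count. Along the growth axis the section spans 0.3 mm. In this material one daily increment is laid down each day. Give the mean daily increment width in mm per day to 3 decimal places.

True daily increment count = 421 + 9 = 430.
Extension rate ≈ 0.3 / 430 = 0.001 mm per day.

0.001 mm per day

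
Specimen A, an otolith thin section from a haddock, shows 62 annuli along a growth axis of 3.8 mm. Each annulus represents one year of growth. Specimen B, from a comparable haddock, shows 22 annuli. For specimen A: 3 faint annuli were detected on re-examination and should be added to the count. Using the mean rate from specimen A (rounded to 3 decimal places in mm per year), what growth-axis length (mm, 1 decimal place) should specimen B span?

Specimen A: correcting the raw count gives 62 + 3 = 65 true annuli.
A: 3.8 mm over 65 years gives 3.8 / 65 ≈ 0.058 mm/yr.
Length of B = 0.058 × 22 = 1.3 mm.

1.3 mm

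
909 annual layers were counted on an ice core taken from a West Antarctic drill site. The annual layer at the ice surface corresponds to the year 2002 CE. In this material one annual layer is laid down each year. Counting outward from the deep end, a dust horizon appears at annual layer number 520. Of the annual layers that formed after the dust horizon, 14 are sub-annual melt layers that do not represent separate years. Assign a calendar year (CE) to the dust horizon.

Between annual layer 520 and the ice surface there are 909 − 520 = 389 annual layers.
389 − 14 false = 375 true annual layers after the dust horizon.
Counting back 375 years from 2002 CE places the dust horizon in 2002 − 375 = 1627 CE.

1627 CE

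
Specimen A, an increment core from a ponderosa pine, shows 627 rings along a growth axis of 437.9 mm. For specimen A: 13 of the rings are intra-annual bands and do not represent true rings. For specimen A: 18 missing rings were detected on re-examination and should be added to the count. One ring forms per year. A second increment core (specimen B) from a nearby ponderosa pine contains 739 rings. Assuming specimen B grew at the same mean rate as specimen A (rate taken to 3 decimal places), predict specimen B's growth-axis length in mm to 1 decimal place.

Specimen A: adjusted count: 627 − 13 + 18 = 632 rings.
A: 437.9 mm over 632 years gives 437.9 / 632 ≈ 0.693 mm/year.
B's length ≈ 0.693 × 739 = 512.1 mm.

512.1 mm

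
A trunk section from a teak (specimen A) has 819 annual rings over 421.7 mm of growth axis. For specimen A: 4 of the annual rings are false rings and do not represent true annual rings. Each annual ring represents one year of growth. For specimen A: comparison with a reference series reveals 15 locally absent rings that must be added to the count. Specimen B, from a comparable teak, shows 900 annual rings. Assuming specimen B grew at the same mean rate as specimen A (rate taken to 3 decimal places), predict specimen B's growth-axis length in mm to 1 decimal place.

457.2 mm

Specimen A: after corrections the count is 819 − 4 + 15 = 830 annual rings.
A: Mean rate = 421.7 mm / 830 years ≈ 0.508 mm/year.
For B, 0.508 mm/year × 900 years = 457.2 mm.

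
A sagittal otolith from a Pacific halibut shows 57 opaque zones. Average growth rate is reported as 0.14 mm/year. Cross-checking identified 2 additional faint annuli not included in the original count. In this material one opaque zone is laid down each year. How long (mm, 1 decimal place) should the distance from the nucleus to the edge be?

8.3 mm

After corrections the count is 57 + 2 = 59 opaque zones.
Predicted length = 0.14 mm/year × 59 years = 8.3 mm.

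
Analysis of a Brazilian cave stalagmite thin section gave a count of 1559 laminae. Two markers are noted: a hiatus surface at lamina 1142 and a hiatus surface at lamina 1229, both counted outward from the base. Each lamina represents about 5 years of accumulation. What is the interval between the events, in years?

435 yr

1229 − 1142 = 87 laminae lie between the two events.
At 5 years per lamina, 87 × 5 = 435 years.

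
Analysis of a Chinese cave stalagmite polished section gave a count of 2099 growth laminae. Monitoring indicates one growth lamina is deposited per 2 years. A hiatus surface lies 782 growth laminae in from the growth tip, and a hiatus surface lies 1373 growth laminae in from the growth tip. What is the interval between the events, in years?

The two markers are separated by 1373 − 782 = 591 growth laminae.
Multiplying by 2 years per growth lamina: 591 × 2 = 1182 years.

1182 years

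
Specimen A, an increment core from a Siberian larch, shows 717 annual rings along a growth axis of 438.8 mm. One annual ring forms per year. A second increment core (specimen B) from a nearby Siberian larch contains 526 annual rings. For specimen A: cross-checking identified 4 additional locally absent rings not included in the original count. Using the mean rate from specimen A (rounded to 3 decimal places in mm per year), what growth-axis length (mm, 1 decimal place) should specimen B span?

320.3 mm

Specimen A: correcting the raw count gives 717 + 4 = 721 true annual rings.
A: 438.8 mm over 721 years gives 438.8 / 721 ≈ 0.609 mm per year.
Length of B = 0.609 × 526 = 320.3 mm.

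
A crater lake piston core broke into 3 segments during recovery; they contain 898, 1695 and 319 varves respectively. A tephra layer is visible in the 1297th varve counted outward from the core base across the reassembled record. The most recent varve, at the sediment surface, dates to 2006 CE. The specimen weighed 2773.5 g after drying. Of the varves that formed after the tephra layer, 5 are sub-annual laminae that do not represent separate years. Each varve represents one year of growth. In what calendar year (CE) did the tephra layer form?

396 CE

Total varves = 898 + 1695 + 319 = 2912.
2912 − 1297 = 1615 varves lie beyond the tephra layer toward the sediment surface.
Excluding 5 false varves: 1615 − 5 = 1610.
2006 − 1610 = 396 CE.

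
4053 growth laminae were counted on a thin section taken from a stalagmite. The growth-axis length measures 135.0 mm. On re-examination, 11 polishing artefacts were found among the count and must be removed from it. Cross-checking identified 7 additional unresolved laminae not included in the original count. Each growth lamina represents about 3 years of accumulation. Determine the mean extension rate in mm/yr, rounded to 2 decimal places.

After corrections the count is 4053 − 11 + 7 = 4049 growth laminae.
4049 growth laminae at 3 years each span 4049 × 3 = 12147 years.
135.0 mm over 12147 years gives 135.0 / 12147 ≈ 0.01 mm/yr.

0.01 mm/yr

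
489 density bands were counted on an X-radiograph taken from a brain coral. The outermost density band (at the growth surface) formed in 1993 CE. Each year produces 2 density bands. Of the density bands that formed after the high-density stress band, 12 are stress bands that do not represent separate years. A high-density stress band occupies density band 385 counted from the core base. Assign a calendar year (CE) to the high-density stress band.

Between density band 385 and the growth surface there are 489 − 385 = 104 density bands.
Excluding 12 false density bands: 104 − 12 = 92.
92 density bands at 2 per year is 92 / 2 = 46 years.
The density band at the growth surface is 1993 CE, so the high-density stress band dates to 1993 − 46 = 1947 CE.

1947 CE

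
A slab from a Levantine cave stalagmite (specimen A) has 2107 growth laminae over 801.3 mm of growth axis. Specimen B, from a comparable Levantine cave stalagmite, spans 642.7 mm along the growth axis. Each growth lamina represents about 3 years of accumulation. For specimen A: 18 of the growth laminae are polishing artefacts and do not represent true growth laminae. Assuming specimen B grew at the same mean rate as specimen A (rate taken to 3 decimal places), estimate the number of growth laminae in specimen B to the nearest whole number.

Specimen A: adjusted count: 2107 − 18 = 2089 growth laminae.
Specimen A: multiplying by 3 years per growth lamina: 2089 × 3 = 6267 years.
A: Extension rate ≈ 801.3 / 6267 = 0.128 mm/year.
For B, 642.7 / 0.128 = 5021.09 years; at 3 years per growth lamina that is 5021.09 / 3 ≈ 1674 growth laminae.

1674 growth laminae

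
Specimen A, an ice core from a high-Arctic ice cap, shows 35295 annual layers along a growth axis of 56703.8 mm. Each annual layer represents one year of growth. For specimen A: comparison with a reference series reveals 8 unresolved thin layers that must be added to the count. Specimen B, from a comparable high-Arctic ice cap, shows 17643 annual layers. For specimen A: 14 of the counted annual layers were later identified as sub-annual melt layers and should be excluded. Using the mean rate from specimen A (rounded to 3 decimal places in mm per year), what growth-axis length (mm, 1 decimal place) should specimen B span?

28352.3 mm

Specimen A: true annual layer count = 35295 − 14 + 8 = 35289.
A: Extension rate ≈ 56703.8 / 35289 = 1.607 mm per year.
Length of B = 1.607 × 17643 = 28352.3 mm.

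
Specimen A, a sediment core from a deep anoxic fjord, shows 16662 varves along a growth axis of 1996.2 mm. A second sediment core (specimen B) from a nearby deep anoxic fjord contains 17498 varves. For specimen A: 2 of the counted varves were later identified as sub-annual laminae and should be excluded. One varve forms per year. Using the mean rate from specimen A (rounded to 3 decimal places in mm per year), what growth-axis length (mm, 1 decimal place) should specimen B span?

Specimen A: true varve count = 16662 − 2 = 16660.
A: Extension rate ≈ 1996.2 / 16660 = 0.120 mm per year.
Length of B = 0.120 × 17498 = 2099.8 mm.

2099.8 mm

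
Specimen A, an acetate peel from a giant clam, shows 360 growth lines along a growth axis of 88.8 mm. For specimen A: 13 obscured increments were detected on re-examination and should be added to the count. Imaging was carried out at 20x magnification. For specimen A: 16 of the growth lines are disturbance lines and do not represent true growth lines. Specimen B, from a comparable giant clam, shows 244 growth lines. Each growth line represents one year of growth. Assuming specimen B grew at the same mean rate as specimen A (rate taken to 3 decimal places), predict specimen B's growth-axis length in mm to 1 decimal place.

60.8 mm

Specimen A: after corrections the count is 360 − 16 + 13 = 357 growth lines.
A: Mean rate = 88.8 mm / 357 years ≈ 0.249 mm/year.
Length of B = 0.249 × 244 = 60.8 mm.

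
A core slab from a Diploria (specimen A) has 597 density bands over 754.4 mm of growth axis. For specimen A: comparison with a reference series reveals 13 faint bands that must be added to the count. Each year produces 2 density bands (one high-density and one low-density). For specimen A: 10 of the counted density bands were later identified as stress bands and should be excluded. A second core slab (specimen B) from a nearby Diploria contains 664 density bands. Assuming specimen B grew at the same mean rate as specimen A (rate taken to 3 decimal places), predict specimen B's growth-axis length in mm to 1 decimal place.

835.0 mm

Specimen A: after corrections the count is 597 − 10 + 13 = 600 density bands.
Specimen A: 600 density bands at 2 per year is 600 / 2 = 300 years.
A: Mean rate = 754.4 mm / 300 years ≈ 2.515 mm per year.
Specimen B: 664 density bands at 2 per year is 664 / 2 = 332 years. For B, 2.515 mm/year × 332 years = 835.0 mm.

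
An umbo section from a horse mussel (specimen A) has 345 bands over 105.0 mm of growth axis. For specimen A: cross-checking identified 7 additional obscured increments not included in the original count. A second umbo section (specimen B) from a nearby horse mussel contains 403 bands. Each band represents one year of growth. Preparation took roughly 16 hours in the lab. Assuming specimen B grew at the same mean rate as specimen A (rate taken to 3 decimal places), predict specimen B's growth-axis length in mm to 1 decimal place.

120.1 mm

Specimen A: after corrections the count is 345 + 7 = 352 bands.
A: Extension rate ≈ 105.0 / 352 = 0.298 mm per year.
B's length ≈ 0.298 × 403 = 120.1 mm.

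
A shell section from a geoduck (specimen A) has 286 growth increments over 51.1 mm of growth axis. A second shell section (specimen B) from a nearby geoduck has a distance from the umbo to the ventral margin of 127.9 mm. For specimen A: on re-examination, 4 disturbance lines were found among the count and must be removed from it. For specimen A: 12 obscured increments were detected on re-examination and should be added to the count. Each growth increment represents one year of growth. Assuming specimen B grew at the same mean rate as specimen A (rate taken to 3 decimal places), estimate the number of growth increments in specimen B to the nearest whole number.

Specimen A: adjusted count: 286 − 4 + 12 = 294 growth increments.
A: 51.1 mm over 294 years gives 51.1 / 294 ≈ 0.174 mm/year.
For B, 127.9 / 0.174 = 735.06 years ≈ 735 growth increments.

735 growth increments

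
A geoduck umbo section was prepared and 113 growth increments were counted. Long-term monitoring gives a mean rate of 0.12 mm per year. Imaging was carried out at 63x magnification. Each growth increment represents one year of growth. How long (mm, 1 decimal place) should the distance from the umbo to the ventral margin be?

13.6 mm

113 years of growth are recorded.
Predicted length = 0.12 mm/year × 113 years = 13.6 mm.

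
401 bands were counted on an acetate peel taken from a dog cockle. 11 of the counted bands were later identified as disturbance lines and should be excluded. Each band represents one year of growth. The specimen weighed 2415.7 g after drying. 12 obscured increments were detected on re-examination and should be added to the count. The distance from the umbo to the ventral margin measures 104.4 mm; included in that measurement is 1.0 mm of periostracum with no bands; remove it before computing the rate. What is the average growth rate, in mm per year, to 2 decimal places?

0.26 mm per year

True band count = 401 − 11 + 12 = 402.
Removing the 1.0 mm offcut leaves 104.4 − 1.0 = 103.4 mm.
Mean rate = 103.4 mm / 402 years ≈ 0.26 mm per year.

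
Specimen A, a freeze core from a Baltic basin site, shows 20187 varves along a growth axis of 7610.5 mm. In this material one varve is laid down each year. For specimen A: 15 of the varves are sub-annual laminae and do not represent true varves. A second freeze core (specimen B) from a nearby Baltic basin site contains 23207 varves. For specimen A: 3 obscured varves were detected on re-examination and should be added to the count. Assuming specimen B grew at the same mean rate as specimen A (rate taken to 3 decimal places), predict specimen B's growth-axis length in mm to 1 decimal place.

Specimen A: adjusted count: 20187 − 15 + 3 = 20175 varves.
A: Extension rate ≈ 7610.5 / 20175 = 0.377 mm per year.
For B, 0.377 mm/year × 23207 years = 8749.0 mm.

8749.0 mm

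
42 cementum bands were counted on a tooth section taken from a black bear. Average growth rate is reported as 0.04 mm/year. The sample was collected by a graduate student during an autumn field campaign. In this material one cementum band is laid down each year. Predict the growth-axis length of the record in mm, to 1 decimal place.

1.7 mm

42 years of growth are recorded.
Predicted length = 0.04 mm/year × 42 years = 1.7 mm.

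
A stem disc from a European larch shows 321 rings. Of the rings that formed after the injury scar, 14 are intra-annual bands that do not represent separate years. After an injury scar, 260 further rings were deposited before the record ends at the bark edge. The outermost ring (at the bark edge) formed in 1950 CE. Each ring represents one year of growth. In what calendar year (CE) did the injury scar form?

260 rings formed after the injury scar.
Excluding 14 false rings: 260 − 14 = 246.
1950 − 246 = 1704 CE.

1704 CE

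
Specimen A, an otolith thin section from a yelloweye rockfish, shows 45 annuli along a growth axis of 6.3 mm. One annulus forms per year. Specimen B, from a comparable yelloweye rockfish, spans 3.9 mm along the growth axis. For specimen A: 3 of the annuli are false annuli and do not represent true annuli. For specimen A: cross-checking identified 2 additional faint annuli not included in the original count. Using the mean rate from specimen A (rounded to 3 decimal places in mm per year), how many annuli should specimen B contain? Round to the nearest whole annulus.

Specimen A: adjusted count: 45 − 3 + 2 = 44 annuli.
A: Extension rate ≈ 6.3 / 44 = 0.143 mm per year.
Specimen B: 3.9 mm / 0.143 mm per year = 27.27 years ≈ 27 annuli.

27 annuli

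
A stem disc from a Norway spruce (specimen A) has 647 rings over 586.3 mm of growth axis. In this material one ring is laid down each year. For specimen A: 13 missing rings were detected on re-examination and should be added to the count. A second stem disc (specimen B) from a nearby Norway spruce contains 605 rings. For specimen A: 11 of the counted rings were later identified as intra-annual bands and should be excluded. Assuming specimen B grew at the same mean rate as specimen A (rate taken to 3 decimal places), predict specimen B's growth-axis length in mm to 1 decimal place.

546.3 mm

Specimen A: correcting the raw count gives 647 − 11 + 13 = 649 true rings.
A: 586.3 mm over 649 years gives 586.3 / 649 ≈ 0.903 mm/yr.
B's length ≈ 0.903 × 605 = 546.3 mm.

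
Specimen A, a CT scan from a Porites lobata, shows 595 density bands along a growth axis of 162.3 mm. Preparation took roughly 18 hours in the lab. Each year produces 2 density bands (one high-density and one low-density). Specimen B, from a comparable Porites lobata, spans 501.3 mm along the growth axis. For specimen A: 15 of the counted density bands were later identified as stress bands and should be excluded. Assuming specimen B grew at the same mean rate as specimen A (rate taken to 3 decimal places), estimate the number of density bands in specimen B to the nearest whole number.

Specimen A: after corrections the count is 595 − 15 = 580 density bands.
Specimen A: 580 density bands at 2 per year is 580 / 2 = 290 years.
A: Mean rate = 162.3 mm / 290 years ≈ 0.560 mm per year.
Specimen B: 501.3 mm / 0.560 mm per year = 895.18 years; at 2 density bands per year that is 895.18 × 2 ≈ 1790 density bands.

1790 density bands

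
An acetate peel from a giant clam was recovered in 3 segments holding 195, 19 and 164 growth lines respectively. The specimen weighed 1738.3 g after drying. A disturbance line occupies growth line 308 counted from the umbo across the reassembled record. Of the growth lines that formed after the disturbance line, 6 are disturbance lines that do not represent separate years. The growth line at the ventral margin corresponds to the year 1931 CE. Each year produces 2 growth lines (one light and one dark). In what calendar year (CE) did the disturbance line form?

1899 CE

Total growth lines = 195 + 19 + 164 = 378.
378 − 308 = 70 growth lines lie beyond the disturbance line toward the ventral margin.
Removing the 6 false growth lines leaves 70 − 6 = 64 true growth lines beyond the disturbance line.
64 growth lines at 2 per year is 64 / 2 = 32 years.
Counting back 32 years from 1931 CE places the disturbance line in 1931 − 32 = 1899 CE.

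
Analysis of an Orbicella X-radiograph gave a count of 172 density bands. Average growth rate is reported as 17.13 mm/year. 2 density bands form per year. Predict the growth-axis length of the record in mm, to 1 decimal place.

1473.2 mm

With 2 density bands per year, 172 / 2 = 86 years.
Length ≈ 17.13 × 86 = 1473.2 mm.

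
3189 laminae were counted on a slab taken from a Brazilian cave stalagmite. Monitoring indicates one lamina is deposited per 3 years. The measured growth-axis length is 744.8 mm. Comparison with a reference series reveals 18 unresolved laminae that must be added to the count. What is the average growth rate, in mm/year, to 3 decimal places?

Correcting the raw count gives 3189 + 18 = 3207 true laminae.
Multiplying by 3 years per lamina: 3207 × 3 = 9621 years.
744.8 mm over 9621 years gives 744.8 / 9621 ≈ 0.077 mm/year.

0.077 mm/year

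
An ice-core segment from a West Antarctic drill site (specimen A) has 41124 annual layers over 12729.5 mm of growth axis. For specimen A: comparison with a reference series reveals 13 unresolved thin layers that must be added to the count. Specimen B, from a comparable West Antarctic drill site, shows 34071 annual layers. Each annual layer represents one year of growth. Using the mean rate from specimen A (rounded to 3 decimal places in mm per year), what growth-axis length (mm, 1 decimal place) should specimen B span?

10527.9 mm

Specimen A: adjusted count: 41124 + 13 = 41137 annual layers.
A: Extension rate ≈ 12729.5 / 41137 = 0.309 mm/year.
For B, 0.309 mm/year × 34071 years = 10527.9 mm.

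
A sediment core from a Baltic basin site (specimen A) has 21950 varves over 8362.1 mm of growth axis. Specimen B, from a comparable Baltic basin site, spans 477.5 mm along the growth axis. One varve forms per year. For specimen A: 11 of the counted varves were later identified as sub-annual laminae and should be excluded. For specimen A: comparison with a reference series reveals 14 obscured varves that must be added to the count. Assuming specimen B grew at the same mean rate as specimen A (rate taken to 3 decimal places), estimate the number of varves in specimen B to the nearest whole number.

1253 varves

Specimen A: adjusted count: 21950 − 11 + 14 = 21953 varves.
A: Mean rate = 8362.1 mm / 21953 years ≈ 0.381 mm/year.
Specimen B: 477.5 mm / 0.381 mm per year = 1253.28 years ≈ 1253 varves.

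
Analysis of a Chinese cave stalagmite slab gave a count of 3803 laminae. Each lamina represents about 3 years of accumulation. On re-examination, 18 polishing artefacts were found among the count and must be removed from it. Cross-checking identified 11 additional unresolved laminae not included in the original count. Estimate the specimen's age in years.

True lamina count = 3803 − 18 + 11 = 3796.
At 3 years per lamina, 3796 × 3 = 11388 years.

11388 years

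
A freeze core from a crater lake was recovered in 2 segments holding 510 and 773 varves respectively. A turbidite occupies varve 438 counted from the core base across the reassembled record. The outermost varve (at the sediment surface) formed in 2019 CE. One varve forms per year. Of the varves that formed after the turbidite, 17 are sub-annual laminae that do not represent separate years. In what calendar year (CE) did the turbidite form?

1191 CE

Total varves = 510 + 773 = 1283.
1283 − 438 = 845 varves lie beyond the turbidite toward the sediment surface.
845 − 17 false = 828 true varves after the turbidite.
The varve at the sediment surface is 2019 CE, so the turbidite dates to 2019 − 828 = 1191 CE.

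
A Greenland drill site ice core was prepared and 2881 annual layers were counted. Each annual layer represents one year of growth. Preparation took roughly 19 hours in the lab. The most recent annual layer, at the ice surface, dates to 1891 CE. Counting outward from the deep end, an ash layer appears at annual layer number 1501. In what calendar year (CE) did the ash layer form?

The ash layer sits at annual layer 1501 from the deep end, so 2881 − 1501 = 1380 annual layers formed after it.
The annual layer at the ice surface is 1891 CE, so the ash layer dates to 1891 − 1380 = 511 CE.

511 CE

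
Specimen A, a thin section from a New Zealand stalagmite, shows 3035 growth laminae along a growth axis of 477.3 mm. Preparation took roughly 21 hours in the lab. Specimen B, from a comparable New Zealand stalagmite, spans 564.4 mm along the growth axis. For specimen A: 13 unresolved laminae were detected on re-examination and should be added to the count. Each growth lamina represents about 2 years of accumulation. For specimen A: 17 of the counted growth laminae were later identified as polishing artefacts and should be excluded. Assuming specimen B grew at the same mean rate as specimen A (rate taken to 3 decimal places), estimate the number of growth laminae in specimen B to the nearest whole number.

Specimen A: after corrections the count is 3035 − 17 + 13 = 3031 growth laminae.
Specimen A: multiplying by 2 years per growth lamina: 3031 × 2 = 6062 years.
A: Extension rate ≈ 477.3 / 6062 = 0.079 mm/yr.
For B, 564.4 / 0.079 = 7144.30 years; at 2 years per growth lamina that is 7144.30 / 2 ≈ 3572 growth laminae.

3572 growth laminae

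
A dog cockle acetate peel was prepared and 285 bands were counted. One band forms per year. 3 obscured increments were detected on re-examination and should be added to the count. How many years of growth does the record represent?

Correcting the raw count gives 285 + 3 = 288 true bands.
One band per year makes the duration 288 years.

288 years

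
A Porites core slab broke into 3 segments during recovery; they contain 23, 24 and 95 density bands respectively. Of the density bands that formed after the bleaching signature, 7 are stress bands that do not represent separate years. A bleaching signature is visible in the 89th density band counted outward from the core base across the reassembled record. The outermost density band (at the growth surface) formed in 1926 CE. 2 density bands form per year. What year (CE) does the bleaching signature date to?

1903 CE

Total density bands = 23 + 24 + 95 = 142.
The bleaching signature sits at density band 89 from the core base, so 142 − 89 = 53 density bands formed after it.
Excluding 7 false density bands: 53 − 7 = 46.
46 density bands at 2 per year is 46 / 2 = 23 years.
1926 − 23 = 1903 CE.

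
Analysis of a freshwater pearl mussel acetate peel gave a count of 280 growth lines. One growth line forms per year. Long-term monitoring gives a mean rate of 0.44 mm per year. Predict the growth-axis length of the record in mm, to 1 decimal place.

123.2 mm

280 years of growth are recorded.
Predicted length = 0.44 mm/year × 280 years = 123.2 mm.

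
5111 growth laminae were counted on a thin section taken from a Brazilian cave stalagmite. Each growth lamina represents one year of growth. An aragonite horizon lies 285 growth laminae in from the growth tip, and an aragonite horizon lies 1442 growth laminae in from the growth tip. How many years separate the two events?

1157 yr

1442 − 285 = 1157 growth laminae lie between the two events.
At one growth lamina per year, 1157 years elapsed between them.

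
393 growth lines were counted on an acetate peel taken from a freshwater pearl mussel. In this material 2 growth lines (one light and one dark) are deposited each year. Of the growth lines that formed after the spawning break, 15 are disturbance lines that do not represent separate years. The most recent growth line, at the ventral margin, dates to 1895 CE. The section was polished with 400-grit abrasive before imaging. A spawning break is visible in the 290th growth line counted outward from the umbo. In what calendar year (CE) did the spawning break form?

393 − 290 = 103 growth lines lie beyond the spawning break toward the ventral margin.
Removing the 15 false growth lines leaves 103 − 15 = 88 true growth lines beyond the spawning break.
With 2 growth lines per year, 88 / 2 = 44 years.
The growth line at the ventral margin is 1895 CE, so the spawning break dates to 1895 − 44 = 1851 CE.

1851 CE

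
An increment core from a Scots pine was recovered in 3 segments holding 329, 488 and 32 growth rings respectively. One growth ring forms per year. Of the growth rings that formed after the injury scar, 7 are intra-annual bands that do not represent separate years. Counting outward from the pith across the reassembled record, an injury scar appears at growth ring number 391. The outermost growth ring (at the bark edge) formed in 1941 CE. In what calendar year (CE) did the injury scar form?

Total growth rings = 329 + 488 + 32 = 849.
The injury scar sits at growth ring 391 from the pith, so 849 − 391 = 458 growth rings formed after it.
Excluding 7 false growth rings: 458 − 7 = 451.
The growth ring at the bark edge is 1941 CE, so the injury scar dates to 1941 − 451 = 1490 CE.

1490 CE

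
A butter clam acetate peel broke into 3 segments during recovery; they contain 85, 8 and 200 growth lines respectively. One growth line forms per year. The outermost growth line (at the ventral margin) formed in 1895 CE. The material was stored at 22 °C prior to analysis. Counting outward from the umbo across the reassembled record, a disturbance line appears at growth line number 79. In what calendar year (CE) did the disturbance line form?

1681 CE

Total growth lines = 85 + 8 + 200 = 293.
Between growth line 79 and the ventral margin there are 293 − 79 = 214 growth lines.
Counting back 214 years from 1895 CE places the disturbance line in 1895 − 214 = 1681 CE.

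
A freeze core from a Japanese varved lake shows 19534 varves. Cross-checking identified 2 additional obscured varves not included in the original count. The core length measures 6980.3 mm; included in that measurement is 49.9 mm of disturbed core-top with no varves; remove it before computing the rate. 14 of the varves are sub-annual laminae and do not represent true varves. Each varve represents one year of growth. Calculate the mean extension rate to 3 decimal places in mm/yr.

0.355 mm/yr

After corrections the count is 19534 − 14 + 2 = 19522 varves.
Removing the 49.9 mm offcut leaves 6980.3 − 49.9 = 6930.4 mm.
Extension rate ≈ 6930.4 / 19522 = 0.355 mm/yr.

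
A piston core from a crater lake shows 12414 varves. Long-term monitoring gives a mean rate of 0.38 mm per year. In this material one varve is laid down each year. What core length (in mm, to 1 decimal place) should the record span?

4717.3 mm

The record spans 12414 years at 0.38 mm per year.
12414 years at 0.38 mm/year gives 0.38 × 12414 = 4717.3 mm.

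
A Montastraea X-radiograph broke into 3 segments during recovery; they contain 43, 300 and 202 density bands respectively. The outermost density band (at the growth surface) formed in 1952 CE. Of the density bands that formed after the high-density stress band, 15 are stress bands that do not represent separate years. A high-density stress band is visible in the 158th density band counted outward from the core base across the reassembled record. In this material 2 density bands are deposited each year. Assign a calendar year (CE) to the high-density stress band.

Total density bands = 43 + 300 + 202 = 545.
Between density band 158 and the growth surface there are 545 − 158 = 387 density bands.
Excluding 15 false density bands: 387 − 15 = 372.
With 2 density bands per year, 372 / 2 = 186 years.
The density band at the growth surface is 1952 CE, so the high-density stress band dates to 1952 − 186 = 1766 CE.

1766 CE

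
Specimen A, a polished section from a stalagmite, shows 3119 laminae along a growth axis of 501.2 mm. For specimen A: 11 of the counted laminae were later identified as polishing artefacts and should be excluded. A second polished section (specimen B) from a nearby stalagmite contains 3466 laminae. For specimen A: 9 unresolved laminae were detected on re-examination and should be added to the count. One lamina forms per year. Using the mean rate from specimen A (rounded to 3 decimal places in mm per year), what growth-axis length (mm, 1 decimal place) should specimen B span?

558.0 mm

Specimen A: correcting the raw count gives 3119 − 11 + 9 = 3117 true laminae.
A: Extension rate ≈ 501.2 / 3117 = 0.161 mm/year.
Length of B = 0.161 × 3466 = 558.0 mm.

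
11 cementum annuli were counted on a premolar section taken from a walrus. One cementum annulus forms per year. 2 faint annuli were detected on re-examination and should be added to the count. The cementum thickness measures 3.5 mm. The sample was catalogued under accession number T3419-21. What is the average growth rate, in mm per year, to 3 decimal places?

0.269 mm per year

Adjusted count: 11 + 2 = 13 cementum annuli.
Mean rate = 3.5 mm / 13 years ≈ 0.269 mm per year.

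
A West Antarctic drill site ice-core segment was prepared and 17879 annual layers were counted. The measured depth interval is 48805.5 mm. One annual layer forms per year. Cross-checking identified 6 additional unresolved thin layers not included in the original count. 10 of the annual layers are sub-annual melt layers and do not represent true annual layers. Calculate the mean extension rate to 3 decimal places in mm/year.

After corrections the count is 17879 − 10 + 6 = 17875 annual layers.
Extension rate ≈ 48805.5 / 17875 = 2.730 mm/year.

2.730 mm/year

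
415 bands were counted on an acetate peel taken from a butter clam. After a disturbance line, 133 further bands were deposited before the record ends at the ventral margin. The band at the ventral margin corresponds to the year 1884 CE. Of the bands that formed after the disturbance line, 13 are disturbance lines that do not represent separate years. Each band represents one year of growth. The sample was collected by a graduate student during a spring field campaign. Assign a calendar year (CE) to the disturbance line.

1764 CE

133 bands formed after the disturbance line.
Removing the 13 false bands leaves 133 − 13 = 120 true bands beyond the disturbance line.
Counting back 120 years from 1884 CE places the disturbance line in 1884 − 120 = 1764 CE.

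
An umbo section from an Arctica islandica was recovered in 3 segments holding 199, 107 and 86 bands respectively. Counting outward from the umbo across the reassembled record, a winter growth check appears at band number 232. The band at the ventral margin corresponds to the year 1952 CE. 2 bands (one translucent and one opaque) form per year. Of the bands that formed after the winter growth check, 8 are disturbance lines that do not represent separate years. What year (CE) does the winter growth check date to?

Total bands = 199 + 107 + 86 = 392.
392 − 232 = 160 bands lie beyond the winter growth check toward the ventral margin.
160 − 8 false = 152 true bands after the winter growth check.
Dividing by 2 bands per year: 152 / 2 = 76 years.
Counting back 76 years from 1952 CE places the winter growth check in 1952 − 76 = 1876 CE.

1876 CE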